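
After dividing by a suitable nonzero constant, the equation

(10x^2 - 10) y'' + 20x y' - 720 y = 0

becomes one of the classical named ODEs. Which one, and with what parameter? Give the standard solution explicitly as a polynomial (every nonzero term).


All three coefficients share the factor -10; dividing through by -10 gives  (1 - x^2) y'' - 2x y' + 72 y = 0.
This matches the Legendre equation (1 - x^2) y'' - 2x y' + n(n+1) y = 0 (note the -2x y' term) with n(n+1) = 72, so n = 8; the polynomial solution is P_8(x).
With y = sum_k a_k x^k, matching x^k gives (k+2)(k+1) a_{k+2} = [k(k+1) - n(n+1)] a_k = (k - 8)(k + 9) a_k. The right side vanishes at k = 8, so the series with the parity of 8 terminates at degree 8.
Standard normalization (P_n(1) = 1): leading coefficient (2n)!/(2^n (n!)^2) = 20922789888000/(256*1625702400) = 6435/128, so a_8 = 6435/128. Work downward with a_k = (k+1)(k+2) a_{k+2} / ((k - 8)(k + 9)):
  a_6 = (7)(8)(6435/128) / ((6 - 8)(6 + 9)) = (45045/16)/(-30) = -3003/32
  a_4 = (5)(6)(-3003/32) / ((4 - 8)(4 + 9)) = (-45045/16)/(-52) = 3465/64
  a_2 = (3)(4)(3465/64) / ((2 - 8)(2 + 9)) = (10395/16)/(-66) = -315/32
  a_0 = (1)(2)(-315/32) / ((0 - 8)(0 + 9)) = (-315/16)/(-72) = 35/128
Hence P_8(x) = 6435 x^8/128 - 3003 x^6/32 + 3465 x^4/64 - 315 x^2/32 + 35/128.

P_8(x); series = 6435 x^8/128 - 3003 x^6/32 + 3465 x^4/64 - 315 x^2/32 + 35/128


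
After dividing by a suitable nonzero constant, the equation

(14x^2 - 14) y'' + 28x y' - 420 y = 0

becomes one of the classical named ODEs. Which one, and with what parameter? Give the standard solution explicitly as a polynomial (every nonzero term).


All three coefficients share the factor -14; dividing through by -14 gives  (1 - x^2) y'' - 2x y' + 30 y = 0.
This matches the Legendre equation (1 - x^2) y'' - 2x y' + n(n+1) y = 0 (note the -2x y' term) with n(n+1) = 30, so n = 5; the polynomial solution is P_5(x).
With y = sum_k a_k x^k, matching x^k gives (k+2)(k+1) a_{k+2} = [k(k+1) - n(n+1)] a_k = (k - 5)(k + 6) a_k. The right side vanishes at k = 5, so the series with the parity of 5 terminates at degree 5.
Standard normalization (P_n(1) = 1): leading coefficient (2n)!/(2^n (n!)^2) = 3628800/(32*14400) = 63/8, so a_5 = 63/8. Work downward with a_k = (k+1)(k+2) a_{k+2} / ((k - 5)(k + 6)):
  a_3 = (4)(5)(63/8) / ((3 - 5)(3 + 6)) = (315/2)/(-18) = -35/4
  a_1 = (2)(3)(-35/4) / ((1 - 5)(1 + 6)) = (-105/2)/(-28) = 15/8
Hence P_5(x) = 63 x^5/8 - 35 x^3/4 + 15 x/8.

P_5(x); series = 63 x^5/8 - 35 x^3/4 + 15 x/8


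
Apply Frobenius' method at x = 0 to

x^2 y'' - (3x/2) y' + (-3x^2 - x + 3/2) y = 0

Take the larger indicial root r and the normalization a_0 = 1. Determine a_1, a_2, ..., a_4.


Write in Frobenius form y'' + (p(x)/x) y' + (q(x)/x^2) y = 0:
  p(x) = -3/2,  q(x) = -3x^2 - x + 3/2.
Indicial equation: r(r-1) + (-3/2) r + (3/2) = 0 -> roots r_1 = 3/2, r_2 = 1.
Take r = r_1 = 3/2. Let y(x) = x^r sum_{n>=0} a_n x^n with a_0 = 1.
Substitute y = x^r sum a_n x^n and match x^{r+n}. The recurrence is
  D(n) a_n - 1 a_{n-1} - 3 a_{n-2} = 0,  where D(n) = (r+n)(r+n-1) + (-3/2)(r+n) + (3/2).
  a_n = [1 a_{n-1} + 3 a_{n-2}] / D(n).
Since the indicial polynomial factors as (r - r_1)(r - r_2), D(n) = (r_1 + n - r_1)(r_1 + n - r_2) = n(n + 1/2).
Evaluating step by step (a_0 = 1):
  n = 1: D(1) = 1(1 + 1/2) = 3/2; numerator = 1(1) = 1; a_1 = (1)/(3/2) = 2/3
  n = 2: D(2) = 2(2 + 1/2) = 5; numerator = 1(2/3) + 3(1) = 11/3; a_2 = (11/3)/(5) = 11/15
  n = 3: D(3) = 3(3 + 1/2) = 21/2; numerator = 1(11/15) + 3(2/3) = 41/15; a_3 = (41/15)/(21/2) = 82/315
  n = 4: D(4) = 4(4 + 1/2) = 18; numerator = 1(82/315) + 3(11/15) = 155/63; a_4 = (155/63)/(18) = 155/1134

r = 3/2; a_0 = 1; a_1 = 2/3; a_2 = 11/15; a_3 = 82/315; a_4 = 155/1134


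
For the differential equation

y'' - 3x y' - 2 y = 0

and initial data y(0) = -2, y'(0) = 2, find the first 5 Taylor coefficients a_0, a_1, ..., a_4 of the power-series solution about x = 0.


Ansatz: y(x) = sum_{n>=0} a_n x^n, so y'(x) = sum_{n>=1} n a_n x^(n-1) and y''(x) = sum_{n>=2} n(n-1) a_n x^(n-2).
Substitute into P(x) y'' + Q(x) y' + R(x) y = 0 with P(x) = 1, Q(x) = -3x, R(x) = -2, and match powers of x.
Initial conditions: a_0 = -2, a_1 = 2.
Setting the coefficient of each power of x to zero and solving order by order (substituting the coefficients already found):
  x^0: 2 a_2 - 2 a_0 = 0  ->  2 a_2 = 2 a_0 = -4  ->  a_2 = -2
  x^1: 6 a_3 - 5 a_1 = 0  ->  6 a_3 = 5 a_1 = 10  ->  a_3 = 5/3
  x^2: 12 a_4 - 8 a_2 = 0  ->  12 a_4 = 8 a_2 = -16  ->  a_4 = -4/3
Truncated series: y(x) = -2 + 2 x - 2 x^2 + (5/3) x^3 - (4/3) x^4 + O(x^5).

a_0 = -2; a_1 = 2; a_2 = -2; a_3 = 5/3; a_4 = -4/3


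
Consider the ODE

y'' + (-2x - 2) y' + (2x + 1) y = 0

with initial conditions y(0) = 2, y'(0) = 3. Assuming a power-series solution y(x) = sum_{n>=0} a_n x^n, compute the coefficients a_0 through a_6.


Ansatz: y(x) = sum_{n>=0} a_n x^n, so y'(x) = sum_{n>=1} n a_n x^(n-1) and y''(x) = sum_{n>=2} n(n-1) a_n x^(n-2).
Substitute into P(x) y'' + Q(x) y' + R(x) y = 0 with P(x) = 1, Q(x) = -2x - 2, R(x) = 2x + 1, and match powers of x.
Initial conditions: a_0 = 2, a_1 = 3.
Setting the coefficient of each power of x to zero and solving order by order (substituting the coefficients already found):
  x^0: 2 a_2 - 2 a_1 + a_0 = 0  ->  2 a_2 = 2 a_1 - a_0 = 4  ->  a_2 = 2
  x^1: 6 a_3 - 4 a_2 - a_1 + 2 a_0 = 0  ->  6 a_3 = 4 a_2 + a_1 - 2 a_0 = 7  ->  a_3 = 7/6
  x^2: 12 a_4 - 6 a_3 - 3 a_2 + 2 a_1 = 0  ->  12 a_4 = 6 a_3 + 3 a_2 - 2 a_1 = 7  ->  a_4 = 7/12
  x^3: 20 a_5 - 8 a_4 - 5 a_3 + 2 a_2 = 0  ->  20 a_5 = 8 a_4 + 5 a_3 - 2 a_2 = 13/2  ->  a_5 = 13/40
  x^4: 30 a_6 - 10 a_5 - 7 a_4 + 2 a_3 = 0  ->  30 a_6 = 10 a_5 + 7 a_4 - 2 a_3 = 5  ->  a_6 = 1/6
Truncated series: y(x) = 2 + 3 x + 2 x^2 + (7/6) x^3 + (7/12) x^4 + (13/40) x^5 + (1/6) x^6 + O(x^7).

a_0 = 2; a_1 = 3; a_2 = 2; a_3 = 7/6; a_4 = 7/12; a_5 = 13/40; a_6 = 1/6


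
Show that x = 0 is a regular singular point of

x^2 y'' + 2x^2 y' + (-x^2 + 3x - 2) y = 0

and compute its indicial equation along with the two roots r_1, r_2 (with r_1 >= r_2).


Divide by x^2 to reach normal form y'' + P_1(x) y' + P_2(x) y = 0 with P_1(x) = 2 and P_2(x) = -1 + 3/x - 2/x^2.
x = 0 is a singular point because the y-coefficient -1 + 3/x - 2/x^2 has a pole at x = 0.
It is a regular singular point because x P_1(x) = p(x) = 2x and x^2 P_2(x) = q(x) = -x^2 + 3x - 2 are polynomials, hence analytic at x = 0.
p(0) = 0,  q(0) = -2.
Indicial equation: r(r-1) + p(0) r + q(0) = 0, i.e. r^2 + (p(0) - 1) r + q(0) = 0, i.e. r^2 - 1 r - 2 = 0.
Discriminant: (-1)^2 - 4(-2) = 9, so r = (1 ± 3)/2.
Solving: r_1 = 2, r_2 = -1.

indicial: r^2 - 1 r - 2 = 0; roots r_1 = 2, r_2 = -1


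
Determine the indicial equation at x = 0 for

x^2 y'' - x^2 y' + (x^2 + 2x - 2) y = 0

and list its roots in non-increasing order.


Divide by x^2 to reach normal form y'' + P_1(x) y' + P_2(x) y = 0 with P_1(x) = -1 and P_2(x) = 1 + 2/x - 2/x^2.
x = 0 is a singular point because the y-coefficient 1 + 2/x - 2/x^2 has a pole at x = 0.
It is a regular singular point because x P_1(x) = p(x) = -x and x^2 P_2(x) = q(x) = x^2 + 2x - 2 are polynomials, hence analytic at x = 0.
p(0) = 0,  q(0) = -2.
Indicial equation: r(r-1) + p(0) r + q(0) = 0, i.e. r^2 + (p(0) - 1) r + q(0) = 0, i.e. r^2 - 1 r - 2 = 0.
Discriminant: (-1)^2 - 4(-2) = 9, so r = (1 ± 3)/2.
Solving: r_1 = 2, r_2 = -1.

indicial: r^2 - 1 r - 2 = 0; roots r_1 = 2, r_2 = -1


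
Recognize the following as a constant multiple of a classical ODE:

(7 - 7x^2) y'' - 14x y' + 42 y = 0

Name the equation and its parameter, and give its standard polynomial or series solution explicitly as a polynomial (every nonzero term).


All three coefficients share the factor 7; dividing through by 7 gives  (1 - x^2) y'' - 2x y' + 6 y = 0.
This matches the Legendre equation (1 - x^2) y'' - 2x y' + n(n+1) y = 0 (note the -2x y' term) with n(n+1) = 6, so n = 2; the polynomial solution is P_2(x).
With y = sum_k a_k x^k, matching x^k gives (k+2)(k+1) a_{k+2} = [k(k+1) - n(n+1)] a_k = (k - 2)(k + 3) a_k. The right side vanishes at k = 2, so the series with the parity of 2 terminates at degree 2.
Standard normalization (P_n(1) = 1): leading coefficient (2n)!/(2^n (n!)^2) = 24/(4*4) = 3/2, so a_2 = 3/2. Work downward with a_k = (k+1)(k+2) a_{k+2} / ((k - 2)(k + 3)):
  a_0 = (1)(2)(3/2) / ((0 - 2)(0 + 3)) = 3/(-6) = -1/2
Hence P_2(x) = 3 x^2/2 - 1/2.

P_2(x); series = 3 x^2/2 - 1/2


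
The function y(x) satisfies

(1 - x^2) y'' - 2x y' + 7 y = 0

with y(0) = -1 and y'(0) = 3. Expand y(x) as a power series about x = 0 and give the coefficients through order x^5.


Ansatz: y(x) = sum_{n>=0} a_n x^n, so y'(x) = sum_{n>=1} n a_n x^(n-1) and y''(x) = sum_{n>=2} n(n-1) a_n x^(n-2).
Substitute into P(x) y'' + Q(x) y' + R(x) y = 0 with P(x) = 1 - x^2, Q(x) = -2x, R(x) = 7, and match powers of x.
Initial conditions: a_0 = -1, a_1 = 3.
Setting the coefficient of each power of x to zero and solving order by order (substituting the coefficients already found):
  x^0: 2 a_2 + 7 a_0 = 0  ->  2 a_2 = -7 a_0 = 7  ->  a_2 = 7/2
  x^1: 6 a_3 + 5 a_1 = 0  ->  6 a_3 = -5 a_1 = -15  ->  a_3 = -5/2
  x^2: 12 a_4 + a_2 = 0  ->  12 a_4 = -a_2 = -7/2  ->  a_4 = -7/24
  x^3: 20 a_5 - 5 a_3 = 0  ->  20 a_5 = 5 a_3 = -25/2  ->  a_5 = -5/8
Truncated series: y(x) = -1 + 3 x + (7/2) x^2 - (5/2) x^3 - (7/24) x^4 - (5/8) x^5 + O(x^6).

a_0 = -1; a_1 = 3; a_2 = 7/2; a_3 = -5/2; a_4 = -7/24; a_5 = -5/8


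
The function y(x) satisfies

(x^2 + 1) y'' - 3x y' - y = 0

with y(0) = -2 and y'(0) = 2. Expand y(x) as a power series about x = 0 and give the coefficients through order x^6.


Ansatz: y(x) = sum_{n>=0} a_n x^n, so y'(x) = sum_{n>=1} n a_n x^(n-1) and y''(x) = sum_{n>=2} n(n-1) a_n x^(n-2).
Substitute into P(x) y'' + Q(x) y' + R(x) y = 0 with P(x) = x^2 + 1, Q(x) = -3x, R(x) = -1, and match powers of x.
Initial conditions: a_0 = -2, a_1 = 2.
Setting the coefficient of each power of x to zero and solving order by order (substituting the coefficients already found):
  x^0: 2 a_2 - a_0 = 0  ->  2 a_2 = a_0 = -2  ->  a_2 = -1
  x^1: 6 a_3 - 4 a_1 = 0  ->  6 a_3 = 4 a_1 = 8  ->  a_3 = 4/3
  x^2: 12 a_4 - 5 a_2 = 0  ->  12 a_4 = 5 a_2 = -5  ->  a_4 = -5/12
  x^3: 20 a_5 - 4 a_3 = 0  ->  20 a_5 = 4 a_3 = 16/3  ->  a_5 = 4/15
  x^4: 30 a_6 - a_4 = 0  ->  30 a_6 = a_4 = -5/12  ->  a_6 = -1/72
Truncated series: y(x) = -2 + 2 x - x^2 + (4/3) x^3 - (5/12) x^4 + (4/15) x^5 - (1/72) x^6 + O(x^7).

a_0 = -2; a_1 = 2; a_2 = -1; a_3 = 4/3; a_4 = -5/12; a_5 = 4/15; a_6 = -1/72


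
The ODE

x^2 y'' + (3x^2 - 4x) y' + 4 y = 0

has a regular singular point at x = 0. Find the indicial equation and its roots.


Divide by x^2 to reach normal form y'' + P_1(x) y' + P_2(x) y = 0 with P_1(x) = 3 - 4/x and P_2(x) = 4/x^2.
x = 0 is a singular point because the y'-coefficient 3 - 4/x has a pole at x = 0 and the y-coefficient 4/x^2 has a pole at x = 0.
It is a regular singular point because x P_1(x) = p(x) = 3x - 4 and x^2 P_2(x) = q(x) = 4 are polynomials, hence analytic at x = 0.
p(0) = -4,  q(0) = 4.
Indicial equation: r(r-1) + p(0) r + q(0) = 0, i.e. r^2 + (p(0) - 1) r + q(0) = 0, i.e. r^2 - 5 r + 4 = 0.
Discriminant: (-5)^2 - 4(4) = 9, so r = (5 ± 3)/2.
Solving: r_1 = 4, r_2 = 1.

indicial: r^2 - 5 r + 4 = 0; roots r_1 = 4, r_2 = 1


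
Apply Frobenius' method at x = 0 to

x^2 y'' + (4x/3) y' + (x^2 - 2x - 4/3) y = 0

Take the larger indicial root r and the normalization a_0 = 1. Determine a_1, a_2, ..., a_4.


Write in Frobenius form y'' + (p(x)/x) y' + (q(x)/x^2) y = 0:
  p(x) = 4/3,  q(x) = x^2 - 2x - 4/3.
Indicial equation: r(r-1) + (4/3) r + (-4/3) = 0 -> roots r_1 = 1, r_2 = -4/3.
Take r = r_1 = 1. Let y(x) = x^r sum_{n>=0} a_n x^n with a_0 = 1.
Substitute y = x^r sum a_n x^n and match x^{r+n}. The recurrence is
  D(n) a_n - 2 a_{n-1} + 1 a_{n-2} = 0,  where D(n) = (r+n)(r+n-1) + (4/3)(r+n) + (-4/3).
  a_n = [2 a_{n-1} - 1 a_{n-2}] / D(n).
Since the indicial polynomial factors as (r - r_1)(r - r_2), D(n) = (r_1 + n - r_1)(r_1 + n - r_2) = n(n + 7/3).
Evaluating step by step (a_0 = 1):
  n = 1: D(1) = 1(1 + 7/3) = 10/3; numerator = 2(1) = 2; a_1 = (2)/(10/3) = 3/5
  n = 2: D(2) = 2(2 + 7/3) = 26/3; numerator = 2(3/5) - 1(1) = 1/5; a_2 = (1/5)/(26/3) = 3/130
  n = 3: D(3) = 3(3 + 7/3) = 16; numerator = 2(3/130) - 1(3/5) = -36/65; a_3 = (-36/65)/(16) = -9/260
  n = 4: D(4) = 4(4 + 7/3) = 76/3; numerator = 2(-9/260) - 1(3/130) = -6/65; a_4 = (-6/65)/(76/3) = -9/2470

r = 1; a_0 = 1; a_1 = 3/5; a_2 = 3/130; a_3 = -9/260; a_4 = -9/2470


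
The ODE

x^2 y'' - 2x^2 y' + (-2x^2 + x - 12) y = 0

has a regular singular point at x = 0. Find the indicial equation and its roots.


Divide by x^2 to reach normal form y'' + P_1(x) y' + P_2(x) y = 0 with P_1(x) = -2 and P_2(x) = -2 + 1/x - 12/x^2.
x = 0 is a singular point because the y-coefficient -2 + 1/x - 12/x^2 has a pole at x = 0.
It is a regular singular point because x P_1(x) = p(x) = -2x and x^2 P_2(x) = q(x) = -2x^2 + x - 12 are polynomials, hence analytic at x = 0.
p(0) = 0,  q(0) = -12.
Indicial equation: r(r-1) + p(0) r + q(0) = 0, i.e. r^2 + (p(0) - 1) r + q(0) = 0, i.e. r^2 - 1 r - 12 = 0.
Discriminant: (-1)^2 - 4(-12) = 49, so r = (1 ± 7)/2.
Solving: r_1 = 4, r_2 = -3.

indicial: r^2 - 1 r - 12 = 0; roots r_1 = 4, r_2 = -3


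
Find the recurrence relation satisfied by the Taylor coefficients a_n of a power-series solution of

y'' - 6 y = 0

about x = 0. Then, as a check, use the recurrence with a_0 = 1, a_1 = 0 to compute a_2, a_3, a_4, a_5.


Substitute y = sum_n a_n x^n into y'' + (const) y = 0.
y''(x) = sum_{n>=0} (n+2)(n+1) a_{n+2} x^n.
The ODE becomes sum_n [(n+2)(n+1) a_{n+2} - 6 a_n] x^n = 0.
Setting each coefficient to zero gives the recurrence:
  (n+2)(n+1) a_{n+2} - 6 a_n = 0,
  a_{n+2} = 6 / ((n+1)(n+2)) a_n.

Check with a_0 = 1, a_1 = 0 (apply the recurrence for n = 0, 1, 2, 3): a_0 = 1, a_1 = 0, a_2 = 3, a_3 = 0, a_4 = 3/2, a_5 = 0.

a_{n+2} = 6/((n+1)(n+2)) * a_n; check: a_0 = 1, a_1 = 0, a_2 = 3, a_3 = 0, a_4 = 3/2, a_5 = 0


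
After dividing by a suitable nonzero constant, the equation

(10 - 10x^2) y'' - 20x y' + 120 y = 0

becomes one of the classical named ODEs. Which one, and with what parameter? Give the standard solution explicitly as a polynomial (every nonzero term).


All three coefficients share the factor 10; dividing through by 10 gives  (1 - x^2) y'' - 2x y' + 12 y = 0.
This matches the Legendre equation (1 - x^2) y'' - 2x y' + n(n+1) y = 0 (note the -2x y' term) with n(n+1) = 12, so n = 3; the polynomial solution is P_3(x).
With y = sum_k a_k x^k, matching x^k gives (k+2)(k+1) a_{k+2} = [k(k+1) - n(n+1)] a_k = (k - 3)(k + 4) a_k. The right side vanishes at k = 3, so the series with the parity of 3 terminates at degree 3.
Standard normalization (P_n(1) = 1): leading coefficient (2n)!/(2^n (n!)^2) = 720/(8*36) = 5/2, so a_3 = 5/2. Work downward with a_k = (k+1)(k+2) a_{k+2} / ((k - 3)(k + 4)):
  a_1 = (2)(3)(5/2) / ((1 - 3)(1 + 4)) = 15/(-10) = -3/2
Hence P_3(x) = 5 x^3/2 - 3 x/2.

P_3(x); series = 5 x^3/2 - 3 x/2


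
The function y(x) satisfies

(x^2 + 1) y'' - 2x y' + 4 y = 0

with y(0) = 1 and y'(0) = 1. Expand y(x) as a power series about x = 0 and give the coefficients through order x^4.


Ansatz: y(x) = sum_{n>=0} a_n x^n, so y'(x) = sum_{n>=1} n a_n x^(n-1) and y''(x) = sum_{n>=2} n(n-1) a_n x^(n-2).
Substitute into P(x) y'' + Q(x) y' + R(x) y = 0 with P(x) = x^2 + 1, Q(x) = -2x, R(x) = 4, and match powers of x.
Initial conditions: a_0 = 1, a_1 = 1.
Setting the coefficient of each power of x to zero and solving order by order (substituting the coefficients already found):
  x^0: 2 a_2 + 4 a_0 = 0  ->  2 a_2 = -4 a_0 = -4  ->  a_2 = -2
  x^1: 6 a_3 + 2 a_1 = 0  ->  6 a_3 = -2 a_1 = -2  ->  a_3 = -1/3
  x^2: 12 a_4 + 2 a_2 = 0  ->  12 a_4 = -2 a_2 = 4  ->  a_4 = 1/3
Truncated series: y(x) = 1 + x - 2 x^2 - (1/3) x^3 + (1/3) x^4 + O(x^5).

a_0 = 1; a_1 = 1; a_2 = -2; a_3 = -1/3; a_4 = 1/3


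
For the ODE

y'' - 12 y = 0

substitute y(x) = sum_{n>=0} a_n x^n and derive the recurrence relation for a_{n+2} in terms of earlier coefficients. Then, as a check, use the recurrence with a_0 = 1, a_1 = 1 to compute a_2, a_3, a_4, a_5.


Substitute y = sum_n a_n x^n into y'' + (const) y = 0.
y''(x) = sum_{n>=0} (n+2)(n+1) a_{n+2} x^n.
The ODE becomes sum_n [(n+2)(n+1) a_{n+2} - 12 a_n] x^n = 0.
Setting each coefficient to zero gives the recurrence:
  (n+2)(n+1) a_{n+2} - 12 a_n = 0,
  a_{n+2} = 12 / ((n+1)(n+2)) a_n.

Check with a_0 = 1, a_1 = 1 (apply the recurrence for n = 0, 1, 2, 3): a_0 = 1, a_1 = 1, a_2 = 6, a_3 = 2, a_4 = 6, a_5 = 6/5.

a_{n+2} = 12/((n+1)(n+2)) * a_n; check: a_0 = 1, a_1 = 1, a_2 = 6, a_3 = 2, a_4 = 6, a_5 = 6/5


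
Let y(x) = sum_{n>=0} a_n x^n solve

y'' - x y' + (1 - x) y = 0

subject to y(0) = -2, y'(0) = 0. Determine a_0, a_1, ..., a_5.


Ansatz: y(x) = sum_{n>=0} a_n x^n, so y'(x) = sum_{n>=1} n a_n x^(n-1) and y''(x) = sum_{n>=2} n(n-1) a_n x^(n-2).
Substitute into P(x) y'' + Q(x) y' + R(x) y = 0 with P(x) = 1, Q(x) = -x, R(x) = 1 - x, and match powers of x.
Initial conditions: a_0 = -2, a_1 = 0.
Setting the coefficient of each power of x to zero and solving order by order (substituting the coefficients already found):
  x^0: 2 a_2 + a_0 = 0  ->  2 a_2 = -a_0 = 2  ->  a_2 = 1
  x^1: 6 a_3 - a_0 = 0  ->  6 a_3 = a_0 = -2  ->  a_3 = -1/3
  x^2: 12 a_4 - a_2 - a_1 = 0  ->  12 a_4 = a_2 + a_1 = 1  ->  a_4 = 1/12
  x^3: 20 a_5 - 2 a_3 - a_2 = 0  ->  20 a_5 = 2 a_3 + a_2 = 1/3  ->  a_5 = 1/60
Truncated series: y(x) = -2 + x^2 - (1/3) x^3 + (1/12) x^4 + (1/60) x^5 + O(x^6).

a_0 = -2; a_1 = 0; a_2 = 1; a_3 = -1/3; a_4 = 1/12; a_5 = 1/60


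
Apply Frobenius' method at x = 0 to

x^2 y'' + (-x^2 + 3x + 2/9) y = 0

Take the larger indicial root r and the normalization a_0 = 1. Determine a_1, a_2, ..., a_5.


Write in Frobenius form y'' + (p(x)/x) y' + (q(x)/x^2) y = 0:
  p(x) = 0,  q(x) = -x^2 + 3x + 2/9.
Indicial equation: r(r-1) + (0) r + (2/9) = 0 -> roots r_1 = 2/3, r_2 = 1/3.
Take r = r_1 = 2/3. Let y(x) = x^r sum_{n>=0} a_n x^n with a_0 = 1.
Substitute y = x^r sum a_n x^n and match x^{r+n}. The recurrence is
  D(n) a_n + 3 a_{n-1} - 1 a_{n-2} = 0,  where D(n) = (r+n)(r+n-1) + (0)(r+n) + (2/9).
  a_n = [-3 a_{n-1} + 1 a_{n-2}] / D(n).
Since the indicial polynomial factors as (r - r_1)(r - r_2), D(n) = (r_1 + n - r_1)(r_1 + n - r_2) = n(n + 1/3).
Evaluating step by step (a_0 = 1):
  n = 1: D(1) = 1(1 + 1/3) = 4/3; numerator = -3(1) = -3; a_1 = (-3)/(4/3) = -9/4
  n = 2: D(2) = 2(2 + 1/3) = 14/3; numerator = -3(-9/4) + 1(1) = 31/4; a_2 = (31/4)/(14/3) = 93/56
  n = 3: D(3) = 3(3 + 1/3) = 10; numerator = -3(93/56) + 1(-9/4) = -405/56; a_3 = (-405/56)/(10) = -81/112
  n = 4: D(4) = 4(4 + 1/3) = 52/3; numerator = -3(-81/112) + 1(93/56) = 429/112; a_4 = (429/112)/(52/3) = 99/448
  n = 5: D(5) = 5(5 + 1/3) = 80/3; numerator = -3(99/448) + 1(-81/112) = -621/448; a_5 = (-621/448)/(80/3) = -1863/35840

r = 2/3; a_0 = 1; a_1 = -9/4; a_2 = 93/56; a_3 = -81/112; a_4 = 99/448; a_5 = -1863/35840


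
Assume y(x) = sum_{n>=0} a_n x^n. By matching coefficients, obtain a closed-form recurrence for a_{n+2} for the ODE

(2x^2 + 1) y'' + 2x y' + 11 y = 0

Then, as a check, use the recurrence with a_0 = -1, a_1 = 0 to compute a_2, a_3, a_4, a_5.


Substitute y = sum_n a_n x^n.
(1 + 2 x^2) y'' contributes (n+2)(n+1) a_{n+2} + 2 n(n-1) a_n at x^n.
2 x y'(x) contributes 2 n a_n at x^n.
11 y(x) contributes 11 a_n at x^n.
Matching x^n: (n+2)(n+1) a_{n+2} + (2 n(n-1) + 2 n + 11) a_n = 0.
Thus a_{n+2} = (-2 n(n-1) - 2 n - 11) / ((n+1)(n+2)) * a_n.

Check with a_0 = -1, a_1 = 0 (apply the recurrence for n = 0, 1, 2, 3): a_0 = -1, a_1 = 0, a_2 = 11/2, a_3 = 0, a_4 = -209/24, a_5 = 0.

a_(n+2) = (-2 n(n-1) - 2 n - 11) / ((n+1)(n+2)) * a_n; check: a_0 = -1, a_1 = 0, a_2 = 11/2, a_3 = 0, a_4 = -209/24, a_5 = 0


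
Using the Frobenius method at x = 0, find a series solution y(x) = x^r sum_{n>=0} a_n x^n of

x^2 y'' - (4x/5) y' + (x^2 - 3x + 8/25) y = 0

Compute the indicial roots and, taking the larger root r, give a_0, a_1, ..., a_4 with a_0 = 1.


Write in Frobenius form y'' + (p(x)/x) y' + (q(x)/x^2) y = 0:
  p(x) = -4/5,  q(x) = x^2 - 3x + 8/25.
Indicial equation: r(r-1) + (-4/5) r + (8/25) = 0 -> roots r_1 = 8/5, r_2 = 1/5.
Take r = r_1 = 8/5. Let y(x) = x^r sum_{n>=0} a_n x^n with a_0 = 1.
Substitute y = x^r sum a_n x^n and match x^{r+n}. The recurrence is
  D(n) a_n - 3 a_{n-1} + 1 a_{n-2} = 0,  where D(n) = (r+n)(r+n-1) + (-4/5)(r+n) + (8/25).
  a_n = [3 a_{n-1} - 1 a_{n-2}] / D(n).
Since the indicial polynomial factors as (r - r_1)(r - r_2), D(n) = (r_1 + n - r_1)(r_1 + n - r_2) = n(n + 7/5).
Evaluating step by step (a_0 = 1):
  n = 1: D(1) = 1(1 + 7/5) = 12/5; numerator = 3(1) = 3; a_1 = (3)/(12/5) = 5/4
  n = 2: D(2) = 2(2 + 7/5) = 34/5; numerator = 3(5/4) - 1(1) = 11/4; a_2 = (11/4)/(34/5) = 55/136
  n = 3: D(3) = 3(3 + 7/5) = 66/5; numerator = 3(55/136) - 1(5/4) = -5/136; a_3 = (-5/136)/(66/5) = -25/8976
  n = 4: D(4) = 4(4 + 7/5) = 108/5; numerator = 3(-25/8976) - 1(55/136) = -1235/2992; a_4 = (-1235/2992)/(108/5) = -6175/323136

r = 8/5; a_0 = 1; a_1 = 5/4; a_2 = 55/136; a_3 = -25/8976; a_4 = -6175/323136


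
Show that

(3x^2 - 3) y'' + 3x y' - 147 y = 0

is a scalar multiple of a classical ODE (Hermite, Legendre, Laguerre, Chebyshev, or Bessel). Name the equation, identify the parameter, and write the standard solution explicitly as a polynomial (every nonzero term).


All three coefficients share the factor -3; dividing through by -3 gives  (1 - x^2) y'' - x y' + 49 y = 0.
This matches the Chebyshev equation (1 - x^2) y'' - x y' + n^2 y = 0 (note the -x y' term, not -2x y') with n^2 = 49, so n = 7; the polynomial solution is T_7(x).
With y = sum_k a_k x^k, matching x^k gives (k+2)(k+1) a_{k+2} = (k^2 - n^2) a_k = (k - 7)(k + 7) a_k. The right side vanishes at k = 7, so the series with the parity of 7 terminates at degree 7.
Standard normalization: leading coefficient of T_n is 2^(n-1), so a_7 = 2^6 = 64. Work downward with a_k = (k+1)(k+2) a_{k+2} / ((k - 7)(k + 7)):
  a_5 = (6)(7)(64) / ((5 - 7)(5 + 7)) = 2688/(-24) = -112
  a_3 = (4)(5)(-112) / ((3 - 7)(3 + 7)) = -2240/(-40) = 56
  a_1 = (2)(3)(56) / ((1 - 7)(1 + 7)) = 336/(-48) = -7
Hence T_7(x) = 64 x^7 - 112 x^5 + 56 x^3 - 7 x.

T_7(x); series = 64 x^7 - 112 x^5 + 56 x^3 - 7 x


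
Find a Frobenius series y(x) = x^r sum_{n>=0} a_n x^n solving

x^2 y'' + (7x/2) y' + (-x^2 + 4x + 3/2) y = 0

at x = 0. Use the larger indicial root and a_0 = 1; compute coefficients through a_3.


Write in Frobenius form y'' + (p(x)/x) y' + (q(x)/x^2) y = 0:
  p(x) = 7/2,  q(x) = -x^2 + 4x + 3/2.
Indicial equation: r(r-1) + (7/2) r + (3/2) = 0 -> roots r_1 = -1, r_2 = -3/2.
Take r = r_1 = -1. Let y(x) = x^r sum_{n>=0} a_n x^n with a_0 = 1.
Substitute y = x^r sum a_n x^n and match x^{r+n}. The recurrence is
  D(n) a_n + 4 a_{n-1} - 1 a_{n-2} = 0,  where D(n) = (r+n)(r+n-1) + (7/2)(r+n) + (3/2).
  a_n = [-4 a_{n-1} + 1 a_{n-2}] / D(n).
Since the indicial polynomial factors as (r - r_1)(r - r_2), D(n) = (r_1 + n - r_1)(r_1 + n - r_2) = n(n + 1/2).
Evaluating step by step (a_0 = 1):
  n = 1: D(1) = 1(1 + 1/2) = 3/2; numerator = -4(1) = -4; a_1 = (-4)/(3/2) = -8/3
  n = 2: D(2) = 2(2 + 1/2) = 5; numerator = -4(-8/3) + 1(1) = 35/3; a_2 = (35/3)/(5) = 7/3
  n = 3: D(3) = 3(3 + 1/2) = 21/2; numerator = -4(7/3) + 1(-8/3) = -12; a_3 = (-12)/(21/2) = -8/7

r = -1; a_0 = 1; a_1 = -8/3; a_2 = 7/3; a_3 = -8/7


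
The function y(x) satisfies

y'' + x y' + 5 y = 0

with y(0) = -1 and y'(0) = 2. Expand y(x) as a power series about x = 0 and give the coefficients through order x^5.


Ansatz: y(x) = sum_{n>=0} a_n x^n, so y'(x) = sum_{n>=1} n a_n x^(n-1) and y''(x) = sum_{n>=2} n(n-1) a_n x^(n-2).
Substitute into P(x) y'' + Q(x) y' + R(x) y = 0 with P(x) = 1, Q(x) = x, R(x) = 5, and match powers of x.
Initial conditions: a_0 = -1, a_1 = 2.
Setting the coefficient of each power of x to zero and solving order by order (substituting the coefficients already found):
  x^0: 2 a_2 + 5 a_0 = 0  ->  2 a_2 = -5 a_0 = 5  ->  a_2 = 5/2
  x^1: 6 a_3 + 6 a_1 = 0  ->  6 a_3 = -6 a_1 = -12  ->  a_3 = -2
  x^2: 12 a_4 + 7 a_2 = 0  ->  12 a_4 = -7 a_2 = -35/2  ->  a_4 = -35/24
  x^3: 20 a_5 + 8 a_3 = 0  ->  20 a_5 = -8 a_3 = 16  ->  a_5 = 4/5
Truncated series: y(x) = -1 + 2 x + (5/2) x^2 - 2 x^3 - (35/24) x^4 + (4/5) x^5 + O(x^6).

a_0 = -1; a_1 = 2; a_2 = 5/2; a_3 = -2; a_4 = -35/24; a_5 = 4/5


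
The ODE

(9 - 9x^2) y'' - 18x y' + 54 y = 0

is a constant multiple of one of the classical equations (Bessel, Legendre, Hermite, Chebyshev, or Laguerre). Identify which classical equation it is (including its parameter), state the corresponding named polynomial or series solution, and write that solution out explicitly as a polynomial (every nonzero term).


All three coefficients share the factor 9; dividing through by 9 gives  (1 - x^2) y'' - 2x y' + 6 y = 0.
This matches the Legendre equation (1 - x^2) y'' - 2x y' + n(n+1) y = 0 (note the -2x y' term) with n(n+1) = 6, so n = 2; the polynomial solution is P_2(x).
With y = sum_k a_k x^k, matching x^k gives (k+2)(k+1) a_{k+2} = [k(k+1) - n(n+1)] a_k = (k - 2)(k + 3) a_k. The right side vanishes at k = 2, so the series with the parity of 2 terminates at degree 2.
Standard normalization (P_n(1) = 1): leading coefficient (2n)!/(2^n (n!)^2) = 24/(4*4) = 3/2, so a_2 = 3/2. Work downward with a_k = (k+1)(k+2) a_{k+2} / ((k - 2)(k + 3)):
  a_0 = (1)(2)(3/2) / ((0 - 2)(0 + 3)) = 3/(-6) = -1/2
Hence P_2(x) = 3 x^2/2 - 1/2.

P_2(x); series = 3 x^2/2 - 1/2


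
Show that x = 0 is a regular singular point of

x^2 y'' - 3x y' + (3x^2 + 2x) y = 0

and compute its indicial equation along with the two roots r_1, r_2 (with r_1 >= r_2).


Divide by x^2 to reach normal form y'' + P_1(x) y' + P_2(x) y = 0 with P_1(x) = -3/x and P_2(x) = 3 + 2/x.
x = 0 is a singular point because the y'-coefficient -3/x has a pole at x = 0 and the y-coefficient 3 + 2/x has a pole at x = 0.
It is a regular singular point because x P_1(x) = p(x) = -3 and x^2 P_2(x) = q(x) = 3x^2 + 2x are polynomials, hence analytic at x = 0.
p(0) = -3,  q(0) = 0.
Indicial equation: r(r-1) + p(0) r + q(0) = 0, i.e. r^2 + (p(0) - 1) r + q(0) = 0, i.e. r^2 - 4 r = 0.
Discriminant: (-4)^2 - 4(0) = 16, so r = (4 ± 4)/2.
Solving: r_1 = 4, r_2 = 0.

indicial: r^2 - 4 r = 0; roots r_1 = 4, r_2 = 0


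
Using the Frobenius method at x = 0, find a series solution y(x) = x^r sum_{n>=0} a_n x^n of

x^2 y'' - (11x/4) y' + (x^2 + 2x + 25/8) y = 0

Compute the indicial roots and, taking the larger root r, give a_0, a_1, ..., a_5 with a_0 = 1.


Write in Frobenius form y'' + (p(x)/x) y' + (q(x)/x^2) y = 0:
  p(x) = -11/4,  q(x) = x^2 + 2x + 25/8.
Indicial equation: r(r-1) + (-11/4) r + (25/8) = 0 -> roots r_1 = 5/2, r_2 = 5/4.
Take r = r_1 = 5/2. Let y(x) = x^r sum_{n>=0} a_n x^n with a_0 = 1.
Substitute y = x^r sum a_n x^n and match x^{r+n}. The recurrence is
  D(n) a_n + 2 a_{n-1} + 1 a_{n-2} = 0,  where D(n) = (r+n)(r+n-1) + (-11/4)(r+n) + (25/8).
  a_n = [-2 a_{n-1} - 1 a_{n-2}] / D(n).
Since the indicial polynomial factors as (r - r_1)(r - r_2), D(n) = (r_1 + n - r_1)(r_1 + n - r_2) = n(n + 5/4).
Evaluating step by step (a_0 = 1):
  n = 1: D(1) = 1(1 + 5/4) = 9/4; numerator = -2(1) = -2; a_1 = (-2)/(9/4) = -8/9
  n = 2: D(2) = 2(2 + 5/4) = 13/2; numerator = -2(-8/9) - 1(1) = 7/9; a_2 = (7/9)/(13/2) = 14/117
  n = 3: D(3) = 3(3 + 5/4) = 51/4; numerator = -2(14/117) - 1(-8/9) = 76/117; a_3 = (76/117)/(51/4) = 304/5967
  n = 4: D(4) = 4(4 + 5/4) = 21; numerator = -2(304/5967) - 1(14/117) = -1322/5967; a_4 = (-1322/5967)/(21) = -1322/125307
  n = 5: D(5) = 5(5 + 5/4) = 125/4; numerator = -2(-1322/125307) - 1(304/5967) = -220/7371; a_5 = (-220/7371)/(125/4) = -176/184275

r = 5/2; a_0 = 1; a_1 = -8/9; a_2 = 14/117; a_3 = 304/5967; a_4 = -1322/125307; a_5 = -176/184275


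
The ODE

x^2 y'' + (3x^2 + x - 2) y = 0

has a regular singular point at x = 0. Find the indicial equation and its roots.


Divide by x^2 to reach normal form y'' + P_1(x) y' + P_2(x) y = 0 with P_1(x) = 0 and P_2(x) = 3 + 1/x - 2/x^2.
x = 0 is a singular point because the y-coefficient 3 + 1/x - 2/x^2 has a pole at x = 0.
It is a regular singular point because x P_1(x) = p(x) = 0 and x^2 P_2(x) = q(x) = 3x^2 + x - 2 are polynomials, hence analytic at x = 0.
p(0) = 0,  q(0) = -2.
Indicial equation: r(r-1) + p(0) r + q(0) = 0, i.e. r^2 + (p(0) - 1) r + q(0) = 0, i.e. r^2 - 1 r - 2 = 0.
Discriminant: (-1)^2 - 4(-2) = 9, so r = (1 ± 3)/2.
Solving: r_1 = 2, r_2 = -1.

indicial: r^2 - 1 r - 2 = 0; roots r_1 = 2, r_2 = -1


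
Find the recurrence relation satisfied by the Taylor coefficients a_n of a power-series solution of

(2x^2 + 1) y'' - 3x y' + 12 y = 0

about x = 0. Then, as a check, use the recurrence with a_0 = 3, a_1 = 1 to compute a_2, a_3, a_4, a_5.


Substitute y = sum_n a_n x^n.
(1 + 2 x^2) y'' contributes (n+2)(n+1) a_{n+2} + 2 n(n-1) a_n at x^n.
-3 x y'(x) contributes -3 n a_n at x^n.
12 y(x) contributes 12 a_n at x^n.
Matching x^n: (n+2)(n+1) a_{n+2} + (2 n(n-1) - 3 n + 12) a_n = 0.
Thus a_{n+2} = (-2 n(n-1) + 3 n - 12) / ((n+1)(n+2)) * a_n.

Check with a_0 = 3, a_1 = 1 (apply the recurrence for n = 0, 1, 2, 3): a_0 = 3, a_1 = 1, a_2 = -18, a_3 = -3/2, a_4 = 15, a_5 = 9/8.

a_(n+2) = (-2 n(n-1) + 3 n - 12) / ((n+1)(n+2)) * a_n; check: a_0 = 3, a_1 = 1, a_2 = -18, a_3 = -3/2, a_4 = 15, a_5 = 9/8


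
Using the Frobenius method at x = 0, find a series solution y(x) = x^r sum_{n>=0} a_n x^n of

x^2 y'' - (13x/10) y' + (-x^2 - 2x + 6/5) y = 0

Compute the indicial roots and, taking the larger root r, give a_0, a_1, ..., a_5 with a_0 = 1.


Write in Frobenius form y'' + (p(x)/x) y' + (q(x)/x^2) y = 0:
  p(x) = -13/10,  q(x) = -x^2 - 2x + 6/5.
Indicial equation: r(r-1) + (-13/10) r + (6/5) = 0 -> roots r_1 = 3/2, r_2 = 4/5.
Take r = r_1 = 3/2. Let y(x) = x^r sum_{n>=0} a_n x^n with a_0 = 1.
Substitute y = x^r sum a_n x^n and match x^{r+n}. The recurrence is
  D(n) a_n - 2 a_{n-1} - 1 a_{n-2} = 0,  where D(n) = (r+n)(r+n-1) + (-13/10)(r+n) + (6/5).
  a_n = [2 a_{n-1} + 1 a_{n-2}] / D(n).
Since the indicial polynomial factors as (r - r_1)(r - r_2), D(n) = (r_1 + n - r_1)(r_1 + n - r_2) = n(n + 7/10).
Evaluating step by step (a_0 = 1):
  n = 1: D(1) = 1(1 + 7/10) = 17/10; numerator = 2(1) = 2; a_1 = (2)/(17/10) = 20/17
  n = 2: D(2) = 2(2 + 7/10) = 27/5; numerator = 2(20/17) + 1(1) = 57/17; a_2 = (57/17)/(27/5) = 95/153
  n = 3: D(3) = 3(3 + 7/10) = 111/10; numerator = 2(95/153) + 1(20/17) = 370/153; a_3 = (370/153)/(111/10) = 100/459
  n = 4: D(4) = 4(4 + 7/10) = 94/5; numerator = 2(100/459) + 1(95/153) = 485/459; a_4 = (485/459)/(94/5) = 2425/43146
  n = 5: D(5) = 5(5 + 7/10) = 57/2; numerator = 2(2425/43146) + 1(100/459) = 2375/7191; a_5 = (2375/7191)/(57/2) = 250/21573

r = 3/2; a_0 = 1; a_1 = 20/17; a_2 = 95/153; a_3 = 100/459; a_4 = 2425/43146; a_5 = 250/21573


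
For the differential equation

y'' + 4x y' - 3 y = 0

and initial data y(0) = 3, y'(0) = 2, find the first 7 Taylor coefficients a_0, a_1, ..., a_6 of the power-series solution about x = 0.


Ansatz: y(x) = sum_{n>=0} a_n x^n, so y'(x) = sum_{n>=1} n a_n x^(n-1) and y''(x) = sum_{n>=2} n(n-1) a_n x^(n-2).
Substitute into P(x) y'' + Q(x) y' + R(x) y = 0 with P(x) = 1, Q(x) = 4x, R(x) = -3, and match powers of x.
Initial conditions: a_0 = 3, a_1 = 2.
Setting the coefficient of each power of x to zero and solving order by order (substituting the coefficients already found):
  x^0: 2 a_2 - 3 a_0 = 0  ->  2 a_2 = 3 a_0 = 9  ->  a_2 = 9/2
  x^1: 6 a_3 + a_1 = 0  ->  6 a_3 = -a_1 = -2  ->  a_3 = -1/3
  x^2: 12 a_4 + 5 a_2 = 0  ->  12 a_4 = -5 a_2 = -45/2  ->  a_4 = -15/8
  x^3: 20 a_5 + 9 a_3 = 0  ->  20 a_5 = -9 a_3 = 3  ->  a_5 = 3/20
  x^4: 30 a_6 + 13 a_4 = 0  ->  30 a_6 = -13 a_4 = 195/8  ->  a_6 = 13/16
Truncated series: y(x) = 3 + 2 x + (9/2) x^2 - (1/3) x^3 - (15/8) x^4 + (3/20) x^5 + (13/16) x^6 + O(x^7).

a_0 = 3; a_1 = 2; a_2 = 9/2; a_3 = -1/3; a_4 = -15/8; a_5 = 3/20; a_6 = 13/16


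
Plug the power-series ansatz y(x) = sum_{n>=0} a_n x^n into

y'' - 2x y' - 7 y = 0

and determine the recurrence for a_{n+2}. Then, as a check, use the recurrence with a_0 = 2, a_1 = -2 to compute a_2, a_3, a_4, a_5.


Substitute y = sum_n a_n x^n.
y''(x) has coefficient (n+2)(n+1) a_{n+2} at x^n;
-2 x y'(x) has coefficient -2 n a_n at x^n (shift);
-7 y(x) has coefficient -7 a_n at x^n.
Matching x^n: (n+2)(n+1) a_{n+2} + (-2n - 7) a_n = 0.
Thus a_{n+2} = (2n + 7) / ((n+1)(n+2)) * a_n.

Check with a_0 = 2, a_1 = -2 (apply the recurrence for n = 0, 1, 2, 3): a_0 = 2, a_1 = -2, a_2 = 7, a_3 = -3, a_4 = 77/12, a_5 = -39/20.

a_(n+2) = (2n + 7) / ((n+1)(n+2)) * a_n; check: a_0 = 2, a_1 = -2, a_2 = 7, a_3 = -3, a_4 = 77/12, a_5 = -39/20


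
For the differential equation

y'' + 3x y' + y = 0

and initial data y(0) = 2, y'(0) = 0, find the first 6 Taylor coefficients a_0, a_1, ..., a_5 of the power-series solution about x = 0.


Ansatz: y(x) = sum_{n>=0} a_n x^n, so y'(x) = sum_{n>=1} n a_n x^(n-1) and y''(x) = sum_{n>=2} n(n-1) a_n x^(n-2).
Substitute into P(x) y'' + Q(x) y' + R(x) y = 0 with P(x) = 1, Q(x) = 3x, R(x) = 1, and match powers of x.
Initial conditions: a_0 = 2, a_1 = 0.
Setting the coefficient of each power of x to zero and solving order by order (substituting the coefficients already found):
  x^0: 2 a_2 + a_0 = 0  ->  2 a_2 = -a_0 = -2  ->  a_2 = -1
  x^1: 6 a_3 + 4 a_1 = 0  ->  6 a_3 = -4 a_1 = 0  ->  a_3 = 0
  x^2: 12 a_4 + 7 a_2 = 0  ->  12 a_4 = -7 a_2 = 7  ->  a_4 = 7/12
  x^3: 20 a_5 + 10 a_3 = 0  ->  20 a_5 = -10 a_3 = 0  ->  a_5 = 0
Truncated series: y(x) = 2 - x^2 + (7/12) x^4 + O(x^6).

a_0 = 2; a_1 = 0; a_2 = -1; a_3 = 0; a_4 = 7/12; a_5 = 0


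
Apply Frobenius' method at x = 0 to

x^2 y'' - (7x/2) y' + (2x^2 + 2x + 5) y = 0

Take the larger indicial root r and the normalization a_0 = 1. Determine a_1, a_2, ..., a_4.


Write in Frobenius form y'' + (p(x)/x) y' + (q(x)/x^2) y = 0:
  p(x) = -7/2,  q(x) = 2x^2 + 2x + 5.
Indicial equation: r(r-1) + (-7/2) r + (5) = 0 -> roots r_1 = 5/2, r_2 = 2.
Take r = r_1 = 5/2. Let y(x) = x^r sum_{n>=0} a_n x^n with a_0 = 1.
Substitute y = x^r sum a_n x^n and match x^{r+n}. The recurrence is
  D(n) a_n + 2 a_{n-1} + 2 a_{n-2} = 0,  where D(n) = (r+n)(r+n-1) + (-7/2)(r+n) + (5).
  a_n = [-2 a_{n-1} - 2 a_{n-2}] / D(n).
Since the indicial polynomial factors as (r - r_1)(r - r_2), D(n) = (r_1 + n - r_1)(r_1 + n - r_2) = n(n + 1/2).
Evaluating step by step (a_0 = 1):
  n = 1: D(1) = 1(1 + 1/2) = 3/2; numerator = -2(1) = -2; a_1 = (-2)/(3/2) = -4/3
  n = 2: D(2) = 2(2 + 1/2) = 5; numerator = -2(-4/3) - 2(1) = 2/3; a_2 = (2/3)/(5) = 2/15
  n = 3: D(3) = 3(3 + 1/2) = 21/2; numerator = -2(2/15) - 2(-4/3) = 12/5; a_3 = (12/5)/(21/2) = 8/35
  n = 4: D(4) = 4(4 + 1/2) = 18; numerator = -2(8/35) - 2(2/15) = -76/105; a_4 = (-76/105)/(18) = -38/945

r = 5/2; a_0 = 1; a_1 = -4/3; a_2 = 2/15; a_3 = 8/35; a_4 = -38/945


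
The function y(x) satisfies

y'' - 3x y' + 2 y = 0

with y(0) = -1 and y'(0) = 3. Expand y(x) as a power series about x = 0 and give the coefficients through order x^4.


Ansatz: y(x) = sum_{n>=0} a_n x^n, so y'(x) = sum_{n>=1} n a_n x^(n-1) and y''(x) = sum_{n>=2} n(n-1) a_n x^(n-2).
Substitute into P(x) y'' + Q(x) y' + R(x) y = 0 with P(x) = 1, Q(x) = -3x, R(x) = 2, and match powers of x.
Initial conditions: a_0 = -1, a_1 = 3.
Setting the coefficient of each power of x to zero and solving order by order (substituting the coefficients already found):
  x^0: 2 a_2 + 2 a_0 = 0  ->  2 a_2 = -2 a_0 = 2  ->  a_2 = 1
  x^1: 6 a_3 - a_1 = 0  ->  6 a_3 = a_1 = 3  ->  a_3 = 1/2
  x^2: 12 a_4 - 4 a_2 = 0  ->  12 a_4 = 4 a_2 = 4  ->  a_4 = 1/3
Truncated series: y(x) = -1 + 3 x + x^2 + (1/2) x^3 + (1/3) x^4 + O(x^5).

a_0 = -1; a_1 = 3; a_2 = 1; a_3 = 1/2; a_4 = 1/3


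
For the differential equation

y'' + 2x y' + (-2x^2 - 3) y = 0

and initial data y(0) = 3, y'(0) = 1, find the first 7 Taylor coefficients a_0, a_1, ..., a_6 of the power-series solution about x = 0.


Ansatz: y(x) = sum_{n>=0} a_n x^n, so y'(x) = sum_{n>=1} n a_n x^(n-1) and y''(x) = sum_{n>=2} n(n-1) a_n x^(n-2).
Substitute into P(x) y'' + Q(x) y' + R(x) y = 0 with P(x) = 1, Q(x) = 2x, R(x) = -2x^2 - 3, and match powers of x.
Initial conditions: a_0 = 3, a_1 = 1.
Setting the coefficient of each power of x to zero and solving order by order (substituting the coefficients already found):
  x^0: 2 a_2 - 3 a_0 = 0  ->  2 a_2 = 3 a_0 = 9  ->  a_2 = 9/2
  x^1: 6 a_3 - a_1 = 0  ->  6 a_3 = a_1 = 1  ->  a_3 = 1/6
  x^2: 12 a_4 + a_2 - 2 a_0 = 0  ->  12 a_4 = -a_2 + 2 a_0 = 3/2  ->  a_4 = 1/8
  x^3: 20 a_5 + 3 a_3 - 2 a_1 = 0  ->  20 a_5 = -3 a_3 + 2 a_1 = 3/2  ->  a_5 = 3/40
  x^4: 30 a_6 + 5 a_4 - 2 a_2 = 0  ->  30 a_6 = -5 a_4 + 2 a_2 = 67/8  ->  a_6 = 67/240
Truncated series: y(x) = 3 + x + (9/2) x^2 + (1/6) x^3 + (1/8) x^4 + (3/40) x^5 + (67/240) x^6 + O(x^7).

a_0 = 3; a_1 = 1; a_2 = 9/2; a_3 = 1/6; a_4 = 1/8; a_5 = 3/40; a_6 = 67/240


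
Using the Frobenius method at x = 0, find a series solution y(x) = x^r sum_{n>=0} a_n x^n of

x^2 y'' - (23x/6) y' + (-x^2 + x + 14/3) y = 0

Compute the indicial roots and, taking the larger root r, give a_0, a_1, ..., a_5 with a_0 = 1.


Write in Frobenius form y'' + (p(x)/x) y' + (q(x)/x^2) y = 0:
  p(x) = -23/6,  q(x) = -x^2 + x + 14/3.
Indicial equation: r(r-1) + (-23/6) r + (14/3) = 0 -> roots r_1 = 7/2, r_2 = 4/3.
Take r = r_1 = 7/2. Let y(x) = x^r sum_{n>=0} a_n x^n with a_0 = 1.
Substitute y = x^r sum a_n x^n and match x^{r+n}. The recurrence is
  D(n) a_n + 1 a_{n-1} - 1 a_{n-2} = 0,  where D(n) = (r+n)(r+n-1) + (-23/6)(r+n) + (14/3).
  a_n = [-1 a_{n-1} + 1 a_{n-2}] / D(n).
Since the indicial polynomial factors as (r - r_1)(r - r_2), D(n) = (r_1 + n - r_1)(r_1 + n - r_2) = n(n + 13/6).
Evaluating step by step (a_0 = 1):
  n = 1: D(1) = 1(1 + 13/6) = 19/6; numerator = -1(1) = -1; a_1 = (-1)/(19/6) = -6/19
  n = 2: D(2) = 2(2 + 13/6) = 25/3; numerator = -1(-6/19) + 1(1) = 25/19; a_2 = (25/19)/(25/3) = 3/19
  n = 3: D(3) = 3(3 + 13/6) = 31/2; numerator = -1(3/19) + 1(-6/19) = -9/19; a_3 = (-9/19)/(31/2) = -18/589
  n = 4: D(4) = 4(4 + 13/6) = 74/3; numerator = -1(-18/589) + 1(3/19) = 111/589; a_4 = (111/589)/(74/3) = 9/1178
  n = 5: D(5) = 5(5 + 13/6) = 215/6; numerator = -1(9/1178) + 1(-18/589) = -45/1178; a_5 = (-45/1178)/(215/6) = -27/25327

r = 7/2; a_0 = 1; a_1 = -6/19; a_2 = 3/19; a_3 = -18/589; a_4 = 9/1178; a_5 = -27/25327


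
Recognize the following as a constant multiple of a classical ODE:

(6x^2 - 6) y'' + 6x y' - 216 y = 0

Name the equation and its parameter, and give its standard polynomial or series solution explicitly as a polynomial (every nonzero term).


All three coefficients share the factor -6; dividing through by -6 gives  (1 - x^2) y'' - x y' + 36 y = 0.
This matches the Chebyshev equation (1 - x^2) y'' - x y' + n^2 y = 0 (note the -x y' term, not -2x y') with n^2 = 36, so n = 6; the polynomial solution is T_6(x).
With y = sum_k a_k x^k, matching x^k gives (k+2)(k+1) a_{k+2} = (k^2 - n^2) a_k = (k - 6)(k + 6) a_k. The right side vanishes at k = 6, so the series with the parity of 6 terminates at degree 6.
Standard normalization: leading coefficient of T_n is 2^(n-1), so a_6 = 2^5 = 32. Work downward with a_k = (k+1)(k+2) a_{k+2} / ((k - 6)(k + 6)):
  a_4 = (5)(6)(32) / ((4 - 6)(4 + 6)) = 960/(-20) = -48
  a_2 = (3)(4)(-48) / ((2 - 6)(2 + 6)) = -576/(-32) = 18
  a_0 = (1)(2)(18) / ((0 - 6)(0 + 6)) = 36/(-36) = -1
Hence T_6(x) = 32 x^6 - 48 x^4 + 18 x^2 - 1.

T_6(x); series = 32 x^6 - 48 x^4 + 18 x^2 - 1


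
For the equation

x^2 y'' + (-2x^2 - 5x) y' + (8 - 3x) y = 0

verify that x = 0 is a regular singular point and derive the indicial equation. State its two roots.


Divide by x^2 to reach normal form y'' + P_1(x) y' + P_2(x) y = 0 with P_1(x) = -2 - 5/x and P_2(x) = -3/x + 8/x^2.
x = 0 is a singular point because the y'-coefficient -2 - 5/x has a pole at x = 0 and the y-coefficient -3/x + 8/x^2 has a pole at x = 0.
It is a regular singular point because x P_1(x) = p(x) = -2x - 5 and x^2 P_2(x) = q(x) = 8 - 3x are polynomials, hence analytic at x = 0.
p(0) = -5,  q(0) = 8.
Indicial equation: r(r-1) + p(0) r + q(0) = 0, i.e. r^2 + (p(0) - 1) r + q(0) = 0, i.e. r^2 - 6 r + 8 = 0.
Discriminant: (-6)^2 - 4(8) = 4, so r = (6 ± 2)/2.
Solving: r_1 = 4, r_2 = 2.

indicial: r^2 - 6 r + 8 = 0; roots r_1 = 4, r_2 = 2


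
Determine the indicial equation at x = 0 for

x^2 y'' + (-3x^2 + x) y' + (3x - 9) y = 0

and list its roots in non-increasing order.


Divide by x^2 to reach normal form y'' + P_1(x) y' + P_2(x) y = 0 with P_1(x) = -3 + 1/x and P_2(x) = 3/x - 9/x^2.
x = 0 is a singular point because the y'-coefficient -3 + 1/x has a pole at x = 0 and the y-coefficient 3/x - 9/x^2 has a pole at x = 0.
It is a regular singular point because x P_1(x) = p(x) = 1 - 3x and x^2 P_2(x) = q(x) = 3x - 9 are polynomials, hence analytic at x = 0.
p(0) = 1,  q(0) = -9.
Indicial equation: r(r-1) + p(0) r + q(0) = 0, i.e. r^2 + (p(0) - 1) r + q(0) = 0, i.e. r^2 - 9 = 0.
Discriminant: (0)^2 - 4(-9) = 36, so r = (0 ± 6)/2.
Solving: r_1 = 3, r_2 = -3.

indicial: r^2 - 9 = 0; roots r_1 = 3, r_2 = -3
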